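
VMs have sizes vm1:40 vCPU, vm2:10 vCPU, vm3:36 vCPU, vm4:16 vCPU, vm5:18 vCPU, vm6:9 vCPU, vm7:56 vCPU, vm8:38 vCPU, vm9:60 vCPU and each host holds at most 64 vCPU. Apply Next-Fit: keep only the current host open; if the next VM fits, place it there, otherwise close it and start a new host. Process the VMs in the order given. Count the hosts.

6

vm1 (40 vCPU) → host 1 (remaining 24 vCPU)
vm2 (10 vCPU) → host 1 (remaining 14 vCPU)
vm3 (36 vCPU) → host 2 (remaining 28 vCPU)
vm4 (16 vCPU) → host 2 (remaining 12 vCPU)
vm5 (18 vCPU) → host 3 (remaining 46 vCPU)
vm6 (9 vCPU) → host 3 (remaining 37 vCPU)
vm7 (56 vCPU) → host 4 (remaining 8 vCPU)
vm8 (38 vCPU) → host 5 (remaining 26 vCPU)
vm9 (60 vCPU) → host 6 (remaining 4 vCPU)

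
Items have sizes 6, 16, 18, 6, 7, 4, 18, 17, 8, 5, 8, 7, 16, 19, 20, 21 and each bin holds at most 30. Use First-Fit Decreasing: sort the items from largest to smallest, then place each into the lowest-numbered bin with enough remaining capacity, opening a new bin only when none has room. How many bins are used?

Sorted descending: 21, 20, 19, 18, 18, 17, 16, 16, 8, 8, 7, 7, 6, 6, 5, 4.
Put 21 in bin 1; 9 remain.
Put 20 in bin 2; 10 remain.
Put 19 in bin 3; 11 remain.
Put 18 in bin 4; 12 remain.
Put 18 in bin 5; 12 remain.
Put 17 in bin 6; 13 remain.
Put 16 in bin 7; 14 remain.
Put 16 in bin 8; 14 remain.
Put 8 in bin 1; 1 remain.
Put 8 in bin 2; 2 remain.
Put 7 in bin 3; 4 remain.
Put 7 in bin 4; 5 remain.
Put 6 in bin 5; 6 remain.
Put 6 in bin 5; 0 remain.
Put 5 in bin 4; 0 remain.
Put 4 in bin 3; 0 remain.

8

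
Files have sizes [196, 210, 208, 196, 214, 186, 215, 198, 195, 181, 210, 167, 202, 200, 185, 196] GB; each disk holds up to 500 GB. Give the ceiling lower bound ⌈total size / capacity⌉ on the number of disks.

Total size = 196 + 210 + 208 + 196 + 214 + 186 + 215 + 198 + 195 + 181 + 210 + 167 + 202 + 200 + 185 + 196 = 3159 GB.
⌈3159 / 500⌉ = 7.

7 disks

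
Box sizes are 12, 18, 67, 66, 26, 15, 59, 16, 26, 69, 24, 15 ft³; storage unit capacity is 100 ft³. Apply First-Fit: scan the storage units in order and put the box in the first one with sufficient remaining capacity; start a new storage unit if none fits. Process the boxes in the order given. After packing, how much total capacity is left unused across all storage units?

12 ft³ → storage unit 1 (remaining 88 ft³)
18 ft³ → storage unit 1 (remaining 70 ft³)
67 ft³ → storage unit 1 (remaining 3 ft³)
66 ft³ → storage unit 2 (remaining 34 ft³)
26 ft³ → storage unit 2 (remaining 8 ft³)
15 ft³ → storage unit 3 (remaining 85 ft³)
59 ft³ → storage unit 3 (remaining 26 ft³)
16 ft³ → storage unit 3 (remaining 10 ft³)
26 ft³ → storage unit 4 (remaining 74 ft³)
69 ft³ → storage unit 4 (remaining 5 ft³)
24 ft³ → storage unit 5 (remaining 76 ft³)
15 ft³ → storage unit 5 (remaining 61 ft³)
5 storage units × 100 ft³ = 500 ft³; used 413 ft³; unused 87 ft³.

87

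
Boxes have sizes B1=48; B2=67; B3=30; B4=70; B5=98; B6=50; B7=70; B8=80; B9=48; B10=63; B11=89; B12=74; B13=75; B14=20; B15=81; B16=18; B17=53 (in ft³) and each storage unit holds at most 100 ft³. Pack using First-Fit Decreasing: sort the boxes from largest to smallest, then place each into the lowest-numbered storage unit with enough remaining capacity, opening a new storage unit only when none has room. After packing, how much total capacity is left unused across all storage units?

266

Sorted descending: 98, 89, 81, 80, 75, 74, 70, 70, 67, 63, 53, 50, 48, 48, 30, 20, 18.
98 ft³ → storage unit 1 (remaining 2 ft³)
89 ft³ → storage unit 2 (remaining 11 ft³)
81 ft³ → storage unit 3 (remaining 19 ft³)
80 ft³ → storage unit 4 (remaining 20 ft³)
75 ft³ → storage unit 5 (remaining 25 ft³)
74 ft³ → storage unit 6 (remaining 26 ft³)
70 ft³ → storage unit 7 (remaining 30 ft³)
70 ft³ → storage unit 8 (remaining 30 ft³)
67 ft³ → storage unit 9 (remaining 33 ft³)
63 ft³ → storage unit 10 (remaining 37 ft³)
53 ft³ → storage unit 11 (remaining 47 ft³)
50 ft³ → storage unit 12 (remaining 50 ft³)
48 ft³ → storage unit 12 (remaining 2 ft³)
48 ft³ → storage unit 13 (remaining 52 ft³)
30 ft³ → storage unit 7 (remaining 0 ft³)
20 ft³ → storage unit 4 (remaining 0 ft³)
18 ft³ → storage unit 3 (remaining 1 ft³)
13 storage units × 100 ft³ = 1300 ft³; used 1034 ft³; unused 266 ft³.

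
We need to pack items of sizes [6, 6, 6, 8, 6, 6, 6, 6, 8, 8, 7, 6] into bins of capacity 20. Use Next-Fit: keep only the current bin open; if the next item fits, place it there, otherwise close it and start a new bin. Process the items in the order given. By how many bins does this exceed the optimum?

1

Next-Fit: [6,6,6] [8,6,6] [6,6,8] [8,7] [6] → 5 bins.
Total size 79; any packing needs at least ⌈79/20⌉ = 4 bins.
An optimal packing achieves that bound: [8,6,6] [8,6,6] [8,6,6] [7,6,6] → 4 bins.
Excess: 5 − 4 = 1.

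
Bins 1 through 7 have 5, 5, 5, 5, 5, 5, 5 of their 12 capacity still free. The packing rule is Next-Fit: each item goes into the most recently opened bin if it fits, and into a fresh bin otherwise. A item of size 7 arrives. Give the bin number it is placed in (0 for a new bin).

0

Next-Fit only looks at bin 7, which has 5 free.
7 does not fit, so a new bin is opened.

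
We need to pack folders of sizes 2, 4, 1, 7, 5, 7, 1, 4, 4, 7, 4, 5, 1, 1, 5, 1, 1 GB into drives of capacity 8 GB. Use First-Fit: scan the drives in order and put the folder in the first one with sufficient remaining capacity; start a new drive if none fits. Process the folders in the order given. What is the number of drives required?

9

drive 1: place 2 GB, 6 GB left
drive 1: place 4 GB, 2 GB left
drive 1: place 1 GB, 1 GB left
drive 2: place 7 GB, 1 GB left
drive 3: place 5 GB, 3 GB left
drive 4: place 7 GB, 1 GB left
drive 1: place 1 GB, 0 GB left
drive 5: place 4 GB, 4 GB left
drive 5: place 4 GB, 0 GB left
drive 6: place 7 GB, 1 GB left
drive 7: place 4 GB, 4 GB left
drive 8: place 5 GB, 3 GB left
drive 2: place 1 GB, 0 GB left
drive 3: place 1 GB, 2 GB left
drive 9: place 5 GB, 3 GB left
drive 3: place 1 GB, 1 GB left
drive 3: place 1 GB, 0 GB left
Final drives: [2,4,1,1] [7,1] [5,1,1,1] [7] [4,4] [7] [4] [5] [5].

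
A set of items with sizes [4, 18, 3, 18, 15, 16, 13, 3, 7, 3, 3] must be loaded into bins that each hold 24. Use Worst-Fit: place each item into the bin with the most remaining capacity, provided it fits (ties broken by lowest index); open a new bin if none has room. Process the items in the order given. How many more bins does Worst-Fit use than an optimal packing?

Worst-Fit: [4,18] [3,18] [15,7] [16,3] [13,3,3] → 5 bins.
Total size 103; any packing needs at least ⌈103/24⌉ = 5 bins.
So 5 is already optimal.

0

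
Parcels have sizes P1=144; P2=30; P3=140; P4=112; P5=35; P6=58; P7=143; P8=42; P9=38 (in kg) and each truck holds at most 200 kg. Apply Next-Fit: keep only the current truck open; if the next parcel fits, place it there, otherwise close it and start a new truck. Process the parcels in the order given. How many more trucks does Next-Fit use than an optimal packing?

2

Next-Fit: [144,30] [140] [112,35] [58] [143,42] [38] → 6 trucks.
Total size 742 kg; any packing needs at least ⌈742/200⌉ = 4 trucks.
An optimal packing achieves that bound: [144,42] [143,38] [140,58] [112,35,30] → 4 trucks.
Excess: 6 − 4 = 2.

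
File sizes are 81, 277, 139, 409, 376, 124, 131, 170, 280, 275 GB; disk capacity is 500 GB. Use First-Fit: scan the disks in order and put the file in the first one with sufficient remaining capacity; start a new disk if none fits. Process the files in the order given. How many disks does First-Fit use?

Put 81 GB in disk 1; 419 GB remain.
Put 277 GB in disk 1; 142 GB remain.
Put 139 GB in disk 1; 3 GB remain.
Put 409 GB in disk 2; 91 GB remain.
Put 376 GB in disk 3; 124 GB remain.
Put 124 GB in disk 3; 0 GB remain.
Put 131 GB in disk 4; 369 GB remain.
Put 170 GB in disk 4; 199 GB remain.
Put 280 GB in disk 5; 220 GB remain.
Put 275 GB in disk 6; 225 GB remain.

6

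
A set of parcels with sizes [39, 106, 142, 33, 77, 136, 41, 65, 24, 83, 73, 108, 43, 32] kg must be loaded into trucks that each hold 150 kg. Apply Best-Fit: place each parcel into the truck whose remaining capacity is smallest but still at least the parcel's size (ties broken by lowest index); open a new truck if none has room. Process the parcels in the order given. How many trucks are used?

8

39 kg → truck 1 (remaining 111 kg)
106 kg → truck 1 (remaining 5 kg)
142 kg → truck 2 (remaining 8 kg)
33 kg → truck 3 (remaining 117 kg)
77 kg → truck 3 (remaining 40 kg)
136 kg → truck 4 (remaining 14 kg)
41 kg → truck 5 (remaining 109 kg)
65 kg → truck 5 (remaining 44 kg)
24 kg → truck 3 (remaining 16 kg)
83 kg → truck 6 (remaining 67 kg)
73 kg → truck 7 (remaining 77 kg)
108 kg → truck 8 (remaining 42 kg)
43 kg → truck 5 (remaining 1 kg)
32 kg → truck 8 (remaining 10 kg)
Final trucks: [39,106] [142] [33,77,24] [136] [41,65,43] [83] [73] [108,32].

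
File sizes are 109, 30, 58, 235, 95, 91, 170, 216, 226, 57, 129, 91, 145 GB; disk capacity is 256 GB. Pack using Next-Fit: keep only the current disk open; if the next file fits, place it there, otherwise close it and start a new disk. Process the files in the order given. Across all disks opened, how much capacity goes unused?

396

Put 109 GB in disk 1; 147 GB remain.
Put 30 GB in disk 1; 117 GB remain.
Put 58 GB in disk 1; 59 GB remain.
Put 235 GB in disk 2; 21 GB remain.
Put 95 GB in disk 3; 161 GB remain.
Put 91 GB in disk 3; 70 GB remain.
Put 170 GB in disk 4; 86 GB remain.
Put 216 GB in disk 5; 40 GB remain.
Put 226 GB in disk 6; 30 GB remain.
Put 57 GB in disk 7; 199 GB remain.
Put 129 GB in disk 7; 70 GB remain.
Put 91 GB in disk 8; 165 GB remain.
Put 145 GB in disk 8; 20 GB remain.
8 disks × 256 GB = 2048 GB; used 1652 GB; unused 396 GB.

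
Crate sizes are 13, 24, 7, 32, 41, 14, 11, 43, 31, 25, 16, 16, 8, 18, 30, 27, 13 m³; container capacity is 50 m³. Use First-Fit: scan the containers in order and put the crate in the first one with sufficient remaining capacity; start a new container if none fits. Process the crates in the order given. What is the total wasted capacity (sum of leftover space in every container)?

container 1: place 13 m³, 37 m³ left
container 1: place 24 m³, 13 m³ left
container 1: place 7 m³, 6 m³ left
container 2: place 32 m³, 18 m³ left
container 3: place 41 m³, 9 m³ left
container 2: place 14 m³, 4 m³ left
container 4: place 11 m³, 39 m³ left
container 5: place 43 m³, 7 m³ left
container 4: place 31 m³, 8 m³ left
container 6: place 25 m³, 25 m³ left
container 6: place 16 m³, 9 m³ left
container 7: place 16 m³, 34 m³ left
container 3: place 8 m³, 1 m³ left
container 7: place 18 m³, 16 m³ left
container 8: place 30 m³, 20 m³ left
container 9: place 27 m³, 23 m³ left
container 7: place 13 m³, 3 m³ left
9 containers × 50 m³ = 450 m³; used 369 m³; unused 81 m³.

81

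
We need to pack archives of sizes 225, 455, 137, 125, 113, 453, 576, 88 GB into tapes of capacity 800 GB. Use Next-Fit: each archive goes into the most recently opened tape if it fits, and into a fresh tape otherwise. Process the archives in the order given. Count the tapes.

4

Put 225 GB in tape 1; 575 GB remain.
Put 455 GB in tape 1; 120 GB remain.
Put 137 GB in tape 2; 663 GB remain.
Put 125 GB in tape 2; 538 GB remain.
Put 113 GB in tape 2; 425 GB remain.
Put 453 GB in tape 3; 347 GB remain.
Put 576 GB in tape 4; 224 GB remain.
Put 88 GB in tape 4; 136 GB remain.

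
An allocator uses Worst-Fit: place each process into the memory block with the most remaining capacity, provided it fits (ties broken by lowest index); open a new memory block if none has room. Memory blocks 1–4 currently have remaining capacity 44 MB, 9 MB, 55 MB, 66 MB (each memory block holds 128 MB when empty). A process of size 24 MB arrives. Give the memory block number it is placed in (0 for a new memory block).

Memory blocks with room: memory block 1 (44 MB), memory block 3 (55 MB), memory block 4 (66 MB).
Most room is memory block 4 with 66 MB free.

4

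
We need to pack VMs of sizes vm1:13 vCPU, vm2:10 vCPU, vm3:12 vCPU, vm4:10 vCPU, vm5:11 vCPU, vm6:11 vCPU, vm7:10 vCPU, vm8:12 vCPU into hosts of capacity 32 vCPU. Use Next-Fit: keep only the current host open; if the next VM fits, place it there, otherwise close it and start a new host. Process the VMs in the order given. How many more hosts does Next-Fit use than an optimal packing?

1

Next-Fit: [13,10] [12,10] [11,11,10] [12] → 4 hosts.
Total size 89 vCPU; any packing needs at least ⌈89/32⌉ = 3 hosts.
An optimal packing achieves that bound: [13,12] [12,10,10] [11,11,10] → 3 hosts.
Excess: 4 − 3 = 1.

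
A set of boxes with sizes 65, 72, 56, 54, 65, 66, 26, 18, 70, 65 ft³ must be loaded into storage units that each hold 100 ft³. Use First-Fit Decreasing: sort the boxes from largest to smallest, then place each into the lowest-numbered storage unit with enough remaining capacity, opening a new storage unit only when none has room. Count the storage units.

8

Sorted descending: 72, 70, 66, 65, 65, 65, 56, 54, 26, 18.
storage unit 1: place 72 ft³, 28 ft³ left
storage unit 2: place 70 ft³, 30 ft³ left
storage unit 3: place 66 ft³, 34 ft³ left
storage unit 4: place 65 ft³, 35 ft³ left
storage unit 5: place 65 ft³, 35 ft³ left
storage unit 6: place 65 ft³, 35 ft³ left
storage unit 7: place 56 ft³, 44 ft³ left
storage unit 8: place 54 ft³, 46 ft³ left
storage unit 1: place 26 ft³, 2 ft³ left
storage unit 2: place 18 ft³, 12 ft³ left
Final storage units: [72,26] [70,18] [66] [65] [65] [65] [56] [54].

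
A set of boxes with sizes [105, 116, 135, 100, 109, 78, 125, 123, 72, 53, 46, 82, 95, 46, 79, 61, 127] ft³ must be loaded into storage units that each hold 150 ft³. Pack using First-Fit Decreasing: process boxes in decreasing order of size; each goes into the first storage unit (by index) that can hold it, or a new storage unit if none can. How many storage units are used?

12

Sorted descending: 135, 127, 125, 123, 116, 109, 105, 100, 95, 82, 79, 78, 72, 61, 53, 46, 46.
storage unit 1: place 135 ft³, 15 ft³ left
storage unit 2: place 127 ft³, 23 ft³ left
storage unit 3: place 125 ft³, 25 ft³ left
storage unit 4: place 123 ft³, 27 ft³ left
storage unit 5: place 116 ft³, 34 ft³ left
storage unit 6: place 109 ft³, 41 ft³ left
storage unit 7: place 105 ft³, 45 ft³ left
storage unit 8: place 100 ft³, 50 ft³ left
storage unit 9: place 95 ft³, 55 ft³ left
storage unit 10: place 82 ft³, 68 ft³ left
storage unit 11: place 79 ft³, 71 ft³ left
storage unit 12: place 78 ft³, 72 ft³ left
storage unit 12: place 72 ft³, 0 ft³ left
storage unit 10: place 61 ft³, 7 ft³ left
storage unit 9: place 53 ft³, 2 ft³ left
storage unit 8: place 46 ft³, 4 ft³ left
storage unit 11: place 46 ft³, 25 ft³ left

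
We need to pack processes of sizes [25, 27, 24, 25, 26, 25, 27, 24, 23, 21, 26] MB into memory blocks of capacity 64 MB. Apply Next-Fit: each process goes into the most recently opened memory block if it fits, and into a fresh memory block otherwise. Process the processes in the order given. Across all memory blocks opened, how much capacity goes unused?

111

25 MB → memory block 1 (remaining 39 MB)
27 MB → memory block 1 (remaining 12 MB)
24 MB → memory block 2 (remaining 40 MB)
25 MB → memory block 2 (remaining 15 MB)
26 MB → memory block 3 (remaining 38 MB)
25 MB → memory block 3 (remaining 13 MB)
27 MB → memory block 4 (remaining 37 MB)
24 MB → memory block 4 (remaining 13 MB)
23 MB → memory block 5 (remaining 41 MB)
21 MB → memory block 5 (remaining 20 MB)
26 MB → memory block 6 (remaining 38 MB)
6 memory blocks × 64 MB = 384 MB; used 273 MB; unused 111 MB.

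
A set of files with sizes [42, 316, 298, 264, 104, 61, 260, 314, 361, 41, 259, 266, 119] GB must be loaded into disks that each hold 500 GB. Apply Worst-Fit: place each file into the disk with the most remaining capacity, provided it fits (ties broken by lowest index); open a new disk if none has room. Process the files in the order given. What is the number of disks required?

disk 1: place 42 GB, 458 GB left
disk 1: place 316 GB, 142 GB left
disk 2: place 298 GB, 202 GB left
disk 3: place 264 GB, 236 GB left
disk 3: place 104 GB, 132 GB left
disk 2: place 61 GB, 141 GB left
disk 4: place 260 GB, 240 GB left
disk 5: place 314 GB, 186 GB left
disk 6: place 361 GB, 139 GB left
disk 4: place 41 GB, 199 GB left
disk 7: place 259 GB, 241 GB left
disk 8: place 266 GB, 234 GB left
disk 7: place 119 GB, 122 GB left
Final disks: [42,316] [298,61] [264,104] [260,41] [314] [361] [259,119] [266].

8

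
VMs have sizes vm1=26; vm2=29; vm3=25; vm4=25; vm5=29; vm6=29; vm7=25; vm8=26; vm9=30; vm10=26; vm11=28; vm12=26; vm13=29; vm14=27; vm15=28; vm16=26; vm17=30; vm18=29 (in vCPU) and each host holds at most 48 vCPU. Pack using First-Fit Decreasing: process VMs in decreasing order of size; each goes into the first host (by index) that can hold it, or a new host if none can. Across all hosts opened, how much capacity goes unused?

371

Sorted descending: 30, 30, 29, 29, 29, 29, 29, 28, 28, 27, 26, 26, 26, 26, 26, 25, 25, 25.
host 1: place 30 vCPU, 18 vCPU left
host 2: place 30 vCPU, 18 vCPU left
host 3: place 29 vCPU, 19 vCPU left
host 4: place 29 vCPU, 19 vCPU left
host 5: place 29 vCPU, 19 vCPU left
host 6: place 29 vCPU, 19 vCPU left
host 7: place 29 vCPU, 19 vCPU left
host 8: place 28 vCPU, 20 vCPU left
host 9: place 28 vCPU, 20 vCPU left
host 10: place 27 vCPU, 21 vCPU left
host 11: place 26 vCPU, 22 vCPU left
host 12: place 26 vCPU, 22 vCPU left
host 13: place 26 vCPU, 22 vCPU left
host 14: place 26 vCPU, 22 vCPU left
host 15: place 26 vCPU, 22 vCPU left
host 16: place 25 vCPU, 23 vCPU left
host 17: place 25 vCPU, 23 vCPU left
host 18: place 25 vCPU, 23 vCPU left
18 hosts × 48 vCPU = 864 vCPU; used 493 vCPU; unused 371 vCPU.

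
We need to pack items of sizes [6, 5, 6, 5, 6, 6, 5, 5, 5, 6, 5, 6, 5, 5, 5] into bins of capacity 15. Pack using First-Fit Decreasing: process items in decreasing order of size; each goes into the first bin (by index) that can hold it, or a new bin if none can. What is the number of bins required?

Sorted descending: 6, 6, 6, 6, 6, 6, 5, 5, 5, 5, 5, 5, 5, 5, 5.
Put 6 in bin 1; 9 remain.
Put 6 in bin 1; 3 remain.
Put 6 in bin 2; 9 remain.
Put 6 in bin 2; 3 remain.
Put 6 in bin 3; 9 remain.
Put 6 in bin 3; 3 remain.
Put 5 in bin 4; 10 remain.
Put 5 in bin 4; 5 remain.
Put 5 in bin 4; 0 remain.
Put 5 in bin 5; 10 remain.
Put 5 in bin 5; 5 remain.
Put 5 in bin 5; 0 remain.
Put 5 in bin 6; 10 remain.
Put 5 in bin 6; 5 remain.
Put 5 in bin 6; 0 remain.
Final bins: [6,6] [6,6] [6,6] [5,5,5] [5,5,5] [5,5,5].

6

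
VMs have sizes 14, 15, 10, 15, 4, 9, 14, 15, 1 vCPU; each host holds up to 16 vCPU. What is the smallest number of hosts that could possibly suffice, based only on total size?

7

Total size = 14 + 15 + 10 + 15 + 4 + 9 + 14 + 15 + 1 = 97 vCPU.
⌈97 / 16⌉ = 7.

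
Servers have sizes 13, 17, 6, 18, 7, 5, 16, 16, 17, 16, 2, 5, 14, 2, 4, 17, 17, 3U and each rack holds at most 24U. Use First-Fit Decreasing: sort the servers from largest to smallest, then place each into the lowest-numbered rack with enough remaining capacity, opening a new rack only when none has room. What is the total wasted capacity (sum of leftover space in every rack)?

45

Sorted descending: 18, 17, 17, 17, 17, 16, 16, 16, 14, 13, 7, 6, 5, 5, 4, 3, 2, 2.
Put 18U in rack 1; 6U remain.
Put 17U in rack 2; 7U remain.
Put 17U in rack 3; 7U remain.
Put 17U in rack 4; 7U remain.
Put 17U in rack 5; 7U remain.
Put 16U in rack 6; 8U remain.
Put 16U in rack 7; 8U remain.
Put 16U in rack 8; 8U remain.
Put 14U in rack 9; 10U remain.
Put 13U in rack 10; 11U remain.
Put 7U in rack 2; 0U remain.
Put 6U in rack 1; 0U remain.
Put 5U in rack 3; 2U remain.
Put 5U in rack 4; 2U remain.
Put 4U in rack 5; 3U remain.
Put 3U in rack 5; 0U remain.
Put 2U in rack 3; 0U remain.
Put 2U in rack 4; 0U remain.
10 racks × 24U = 240U; used 195U; unused 45U.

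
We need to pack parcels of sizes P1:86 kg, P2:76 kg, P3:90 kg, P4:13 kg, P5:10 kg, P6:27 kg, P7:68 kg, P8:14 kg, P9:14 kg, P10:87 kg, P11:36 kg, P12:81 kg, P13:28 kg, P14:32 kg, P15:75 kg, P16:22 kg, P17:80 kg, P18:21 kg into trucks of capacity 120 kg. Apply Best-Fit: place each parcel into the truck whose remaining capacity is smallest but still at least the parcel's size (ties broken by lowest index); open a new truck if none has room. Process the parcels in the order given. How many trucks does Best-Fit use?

8 trucks

truck 1: place P1 (86 kg), 34 kg left
truck 2: place P2 (76 kg), 44 kg left
truck 3: place P3 (90 kg), 30 kg left
truck 3: place P4 (13 kg), 17 kg left
truck 3: place P5 (10 kg), 7 kg left
truck 1: place P6 (27 kg), 7 kg left
truck 4: place P7 (68 kg), 52 kg left
truck 2: place P8 (14 kg), 30 kg left
truck 2: place P9 (14 kg), 16 kg left
truck 5: place P10 (87 kg), 33 kg left
truck 4: place P11 (36 kg), 16 kg left
truck 6: place P12 (81 kg), 39 kg left
truck 5: place P13 (28 kg), 5 kg left
truck 6: place P14 (32 kg), 7 kg left
truck 7: place P15 (75 kg), 45 kg left
truck 7: place P16 (22 kg), 23 kg left
truck 8: place P17 (80 kg), 40 kg left
truck 7: place P18 (21 kg), 2 kg left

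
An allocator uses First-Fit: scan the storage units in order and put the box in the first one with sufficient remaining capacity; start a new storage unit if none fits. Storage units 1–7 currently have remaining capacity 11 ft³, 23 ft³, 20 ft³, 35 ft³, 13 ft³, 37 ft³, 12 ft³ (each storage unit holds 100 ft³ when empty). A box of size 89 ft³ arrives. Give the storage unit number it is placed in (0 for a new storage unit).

No storage unit has ≥ 89 ft³ free, so a new storage unit is opened.

0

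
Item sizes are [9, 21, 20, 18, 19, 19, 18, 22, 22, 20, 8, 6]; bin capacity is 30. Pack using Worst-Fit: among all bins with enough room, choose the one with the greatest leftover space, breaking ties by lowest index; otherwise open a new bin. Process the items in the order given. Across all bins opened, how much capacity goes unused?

68

bin 1: place 9, 21 left
bin 1: place 21, 0 left
bin 2: place 20, 10 left
bin 3: place 18, 12 left
bin 4: place 19, 11 left
bin 5: place 19, 11 left
bin 6: place 18, 12 left
bin 7: place 22, 8 left
bin 8: place 22, 8 left
bin 9: place 20, 10 left
bin 3: place 8, 4 left
bin 6: place 6, 6 left
9 bins × 30 = 270; used 202; unused 68.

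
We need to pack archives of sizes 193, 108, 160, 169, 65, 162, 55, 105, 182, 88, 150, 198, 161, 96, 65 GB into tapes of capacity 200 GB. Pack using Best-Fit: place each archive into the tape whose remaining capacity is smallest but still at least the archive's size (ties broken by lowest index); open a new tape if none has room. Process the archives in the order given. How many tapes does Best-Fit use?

12

193 GB → tape 1 (remaining 7 GB)
108 GB → tape 2 (remaining 92 GB)
160 GB → tape 3 (remaining 40 GB)
169 GB → tape 4 (remaining 31 GB)
65 GB → tape 2 (remaining 27 GB)
162 GB → tape 5 (remaining 38 GB)
55 GB → tape 6 (remaining 145 GB)
105 GB → tape 6 (remaining 40 GB)
182 GB → tape 7 (remaining 18 GB)
88 GB → tape 8 (remaining 112 GB)
150 GB → tape 9 (remaining 50 GB)
198 GB → tape 10 (remaining 2 GB)
161 GB → tape 11 (remaining 39 GB)
96 GB → tape 8 (remaining 16 GB)
65 GB → tape 12 (remaining 135 GB)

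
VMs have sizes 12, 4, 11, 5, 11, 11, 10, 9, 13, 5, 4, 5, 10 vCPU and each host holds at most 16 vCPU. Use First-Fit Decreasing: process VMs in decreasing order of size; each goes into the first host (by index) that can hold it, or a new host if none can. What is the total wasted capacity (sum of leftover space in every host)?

18

Sorted descending: 13, 12, 11, 11, 11, 10, 10, 9, 5, 5, 5, 4, 4.
13 vCPU → host 1 (remaining 3 vCPU)
12 vCPU → host 2 (remaining 4 vCPU)
11 vCPU → host 3 (remaining 5 vCPU)
11 vCPU → host 4 (remaining 5 vCPU)
11 vCPU → host 5 (remaining 5 vCPU)
10 vCPU → host 6 (remaining 6 vCPU)
10 vCPU → host 7 (remaining 6 vCPU)
9 vCPU → host 8 (remaining 7 vCPU)
5 vCPU → host 3 (remaining 0 vCPU)
5 vCPU → host 4 (remaining 0 vCPU)
5 vCPU → host 5 (remaining 0 vCPU)
4 vCPU → host 2 (remaining 0 vCPU)
4 vCPU → host 6 (remaining 2 vCPU)
8 hosts × 16 vCPU = 128 vCPU; used 110 vCPU; unused 18 vCPU.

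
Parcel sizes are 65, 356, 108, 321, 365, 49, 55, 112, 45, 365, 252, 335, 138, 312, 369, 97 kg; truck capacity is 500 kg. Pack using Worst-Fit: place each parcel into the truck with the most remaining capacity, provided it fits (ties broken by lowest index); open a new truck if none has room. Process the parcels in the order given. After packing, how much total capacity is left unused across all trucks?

656

Put 65 kg in truck 1; 435 kg remain.
Put 356 kg in truck 1; 79 kg remain.
Put 108 kg in truck 2; 392 kg remain.
Put 321 kg in truck 2; 71 kg remain.
Put 365 kg in truck 3; 135 kg remain.
Put 49 kg in truck 3; 86 kg remain.
Put 55 kg in truck 3; 31 kg remain.
Put 112 kg in truck 4; 388 kg remain.
Put 45 kg in truck 4; 343 kg remain.
Put 365 kg in truck 5; 135 kg remain.
Put 252 kg in truck 4; 91 kg remain.
Put 335 kg in truck 6; 165 kg remain.
Put 138 kg in truck 6; 27 kg remain.
Put 312 kg in truck 7; 188 kg remain.
Put 369 kg in truck 8; 131 kg remain.
Put 97 kg in truck 7; 91 kg remain.
8 trucks × 500 kg = 4000 kg; used 3344 kg; unused 656 kg.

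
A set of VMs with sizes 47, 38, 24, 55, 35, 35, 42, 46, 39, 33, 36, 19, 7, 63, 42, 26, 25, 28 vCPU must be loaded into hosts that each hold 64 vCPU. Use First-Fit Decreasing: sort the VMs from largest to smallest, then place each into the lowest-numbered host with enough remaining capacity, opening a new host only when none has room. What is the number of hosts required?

12 hosts

Sorted descending: 63, 55, 47, 46, 42, 42, 39, 38, 36, 35, 35, 33, 28, 26, 25, 24, 19, 7.
63 vCPU → host 1 (remaining 1 vCPU)
55 vCPU → host 2 (remaining 9 vCPU)
47 vCPU → host 3 (remaining 17 vCPU)
46 vCPU → host 4 (remaining 18 vCPU)
42 vCPU → host 5 (remaining 22 vCPU)
42 vCPU → host 6 (remaining 22 vCPU)
39 vCPU → host 7 (remaining 25 vCPU)
38 vCPU → host 8 (remaining 26 vCPU)
36 vCPU → host 9 (remaining 28 vCPU)
35 vCPU → host 10 (remaining 29 vCPU)
35 vCPU → host 11 (remaining 29 vCPU)
33 vCPU → host 12 (remaining 31 vCPU)
28 vCPU → host 9 (remaining 0 vCPU)
26 vCPU → host 8 (remaining 0 vCPU)
25 vCPU → host 7 (remaining 0 vCPU)
24 vCPU → host 10 (remaining 5 vCPU)
19 vCPU → host 5 (remaining 3 vCPU)
7 vCPU → host 2 (remaining 2 vCPU)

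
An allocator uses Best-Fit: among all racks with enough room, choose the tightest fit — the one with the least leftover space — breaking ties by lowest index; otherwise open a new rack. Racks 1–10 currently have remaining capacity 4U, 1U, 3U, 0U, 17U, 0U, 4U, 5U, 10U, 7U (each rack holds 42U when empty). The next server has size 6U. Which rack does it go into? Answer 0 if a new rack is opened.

Racks with room: rack 5 (17U), rack 9 (10U), rack 10 (7U).
Tightest fit is rack 10 with 7U free.

10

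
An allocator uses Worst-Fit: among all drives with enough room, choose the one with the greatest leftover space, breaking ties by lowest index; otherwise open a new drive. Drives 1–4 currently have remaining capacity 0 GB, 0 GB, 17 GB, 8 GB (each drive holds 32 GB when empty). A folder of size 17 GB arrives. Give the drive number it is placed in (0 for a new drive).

Drives with room: drive 3 (17 GB).
Most room is drive 3 with 17 GB free.

3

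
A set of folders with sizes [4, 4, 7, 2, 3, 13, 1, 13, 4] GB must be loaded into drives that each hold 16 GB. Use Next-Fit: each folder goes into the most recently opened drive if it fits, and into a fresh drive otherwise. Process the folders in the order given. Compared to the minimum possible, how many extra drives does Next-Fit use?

Next-Fit: [4,4,7] [2,3] [13,1] [13] [4] → 5 drives.
Total size 51 GB; any packing needs at least ⌈51/16⌉ = 4 drives.
An optimal packing achieves that bound: [13,3] [13,2,1] [7,4,4] [4] → 4 drives.
Excess: 5 − 4 = 1.

1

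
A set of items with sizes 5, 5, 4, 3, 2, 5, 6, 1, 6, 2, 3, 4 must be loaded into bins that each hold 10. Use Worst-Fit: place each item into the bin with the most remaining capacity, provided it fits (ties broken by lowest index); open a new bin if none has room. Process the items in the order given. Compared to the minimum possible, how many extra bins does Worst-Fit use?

Worst-Fit: [5,5] [4,3,2] [5,1,2] [6,3] [6,4] → 5 bins.
Total size 46; any packing needs at least ⌈46/10⌉ = 5 bins.
So 5 is already optimal.

0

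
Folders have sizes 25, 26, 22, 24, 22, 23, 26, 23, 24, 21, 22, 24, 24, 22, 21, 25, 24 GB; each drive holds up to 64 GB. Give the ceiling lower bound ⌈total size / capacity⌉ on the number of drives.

7

Total size = 25 + 26 + 22 + 24 + 22 + 23 + 26 + 23 + 24 + 21 + 22 + 24 + 24 + 22 + 21 + 25 + 24 = 398 GB.
⌈398 / 64⌉ = 7.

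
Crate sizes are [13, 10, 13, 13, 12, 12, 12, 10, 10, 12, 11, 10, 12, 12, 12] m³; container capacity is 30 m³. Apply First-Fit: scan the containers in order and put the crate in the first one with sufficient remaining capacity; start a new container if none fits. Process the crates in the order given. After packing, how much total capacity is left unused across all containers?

66

container 1: place 13 m³, 17 m³ left
container 1: place 10 m³, 7 m³ left
container 2: place 13 m³, 17 m³ left
container 2: place 13 m³, 4 m³ left
container 3: place 12 m³, 18 m³ left
container 3: place 12 m³, 6 m³ left
container 4: place 12 m³, 18 m³ left
container 4: place 10 m³, 8 m³ left
container 5: place 10 m³, 20 m³ left
container 5: place 12 m³, 8 m³ left
container 6: place 11 m³, 19 m³ left
container 6: place 10 m³, 9 m³ left
container 7: place 12 m³, 18 m³ left
container 7: place 12 m³, 6 m³ left
container 8: place 12 m³, 18 m³ left
8 containers × 30 m³ = 240 m³; used 174 m³; unused 66 m³.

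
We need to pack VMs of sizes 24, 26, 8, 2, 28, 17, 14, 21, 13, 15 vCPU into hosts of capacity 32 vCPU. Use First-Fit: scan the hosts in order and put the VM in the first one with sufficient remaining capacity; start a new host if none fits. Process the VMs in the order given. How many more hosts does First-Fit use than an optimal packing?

0

First-Fit: [24,8] [26,2] [28] [17,14] [21] [13,15] → 6 hosts.
Total size 168 vCPU; any packing needs at least ⌈168/32⌉ = 6 hosts.
So 6 is already optimal.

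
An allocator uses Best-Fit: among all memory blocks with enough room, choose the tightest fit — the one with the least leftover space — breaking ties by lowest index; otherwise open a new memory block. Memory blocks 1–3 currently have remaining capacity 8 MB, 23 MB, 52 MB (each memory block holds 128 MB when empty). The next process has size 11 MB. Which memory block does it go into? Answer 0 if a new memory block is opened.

2

Memory blocks with room: memory block 2 (23 MB), memory block 3 (52 MB).
Tightest fit is memory block 2 with 23 MB free.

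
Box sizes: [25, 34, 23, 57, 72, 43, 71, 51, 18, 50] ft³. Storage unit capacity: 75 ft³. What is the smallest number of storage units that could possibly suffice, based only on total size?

Total size = 25 + 34 + 23 + 57 + 72 + 43 + 71 + 51 + 18 + 50 = 444 ft³.
⌈444 / 75⌉ = 6.

6 storage units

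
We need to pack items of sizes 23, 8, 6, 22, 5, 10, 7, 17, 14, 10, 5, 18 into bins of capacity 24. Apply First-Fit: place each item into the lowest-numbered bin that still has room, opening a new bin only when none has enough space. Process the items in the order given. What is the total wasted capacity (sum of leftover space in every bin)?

bin 1: place 23, 1 left
bin 2: place 8, 16 left
bin 2: place 6, 10 left
bin 3: place 22, 2 left
bin 2: place 5, 5 left
bin 4: place 10, 14 left
bin 4: place 7, 7 left
bin 5: place 17, 7 left
bin 6: place 14, 10 left
bin 6: place 10, 0 left
bin 2: place 5, 0 left
bin 7: place 18, 6 left
7 bins × 24 = 168; used 145; unused 23.

23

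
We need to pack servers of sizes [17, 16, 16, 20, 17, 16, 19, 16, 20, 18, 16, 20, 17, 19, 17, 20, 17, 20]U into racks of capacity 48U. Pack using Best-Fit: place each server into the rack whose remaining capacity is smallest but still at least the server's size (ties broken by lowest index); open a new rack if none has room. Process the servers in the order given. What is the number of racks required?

9

rack 1: place 17U, 31U left
rack 1: place 16U, 15U left
rack 2: place 16U, 32U left
rack 2: place 20U, 12U left
rack 3: place 17U, 31U left
rack 3: place 16U, 15U left
rack 4: place 19U, 29U left
rack 4: place 16U, 13U left
rack 5: place 20U, 28U left
rack 5: place 18U, 10U left
rack 6: place 16U, 32U left
rack 6: place 20U, 12U left
rack 7: place 17U, 31U left
rack 7: place 19U, 12U left
rack 8: place 17U, 31U left
rack 8: place 20U, 11U left
rack 9: place 17U, 31U left
rack 9: place 20U, 11U left
Final racks: [17,16] [16,20] [17,16] [19,16] [20,18] [16,20] [17,19] [17,20] [17,20].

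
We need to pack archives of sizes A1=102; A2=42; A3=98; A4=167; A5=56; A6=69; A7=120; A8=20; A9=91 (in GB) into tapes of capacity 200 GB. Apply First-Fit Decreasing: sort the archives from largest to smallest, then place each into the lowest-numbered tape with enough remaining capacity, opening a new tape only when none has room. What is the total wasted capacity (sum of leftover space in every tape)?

35

Sorted descending: 167, 120, 102, 98, 91, 69, 56, 42, 20.
Put 167 GB in tape 1; 33 GB remain.
Put 120 GB in tape 2; 80 GB remain.
Put 102 GB in tape 3; 98 GB remain.
Put 98 GB in tape 3; 0 GB remain.
Put 91 GB in tape 4; 109 GB remain.
Put 69 GB in tape 2; 11 GB remain.
Put 56 GB in tape 4; 53 GB remain.
Put 42 GB in tape 4; 11 GB remain.
Put 20 GB in tape 1; 13 GB remain.
4 tapes × 200 GB = 800 GB; used 765 GB; unused 35 GB.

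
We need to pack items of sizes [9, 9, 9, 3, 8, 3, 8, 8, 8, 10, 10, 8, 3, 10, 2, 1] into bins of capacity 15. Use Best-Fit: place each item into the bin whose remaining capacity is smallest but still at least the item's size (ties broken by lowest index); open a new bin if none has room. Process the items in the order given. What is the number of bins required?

9 → bin 1 (remaining 6)
9 → bin 2 (remaining 6)
9 → bin 3 (remaining 6)
3 → bin 1 (remaining 3)
8 → bin 4 (remaining 7)
3 → bin 1 (remaining 0)
8 → bin 5 (remaining 7)
8 → bin 6 (remaining 7)
8 → bin 7 (remaining 7)
10 → bin 8 (remaining 5)
10 → bin 9 (remaining 5)
8 → bin 10 (remaining 7)
3 → bin 8 (remaining 2)
10 → bin 11 (remaining 5)
2 → bin 8 (remaining 0)
1 → bin 9 (remaining 4)
Final bins: [9,3,3] [9] [9] [8] [8] [8] [8] [10,3,2] [10,1] [8] [10].

11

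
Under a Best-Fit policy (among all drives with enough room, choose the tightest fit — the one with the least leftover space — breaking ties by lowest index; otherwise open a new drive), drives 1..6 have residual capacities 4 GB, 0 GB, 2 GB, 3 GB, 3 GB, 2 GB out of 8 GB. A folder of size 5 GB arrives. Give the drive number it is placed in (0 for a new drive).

No drive has ≥ 5 GB free, so a new drive is opened.

0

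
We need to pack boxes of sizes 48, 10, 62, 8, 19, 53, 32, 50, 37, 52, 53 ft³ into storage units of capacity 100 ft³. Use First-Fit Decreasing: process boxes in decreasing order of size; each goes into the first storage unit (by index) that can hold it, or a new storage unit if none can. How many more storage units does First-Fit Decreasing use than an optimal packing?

First-Fit Decreasing: [62,37] [53,32,10] [53,19,8] [52,48] [50] → 5 storage units.
Total size 424 ft³; any packing needs at least ⌈424/100⌉ = 5 storage units.
So 5 is already optimal.

0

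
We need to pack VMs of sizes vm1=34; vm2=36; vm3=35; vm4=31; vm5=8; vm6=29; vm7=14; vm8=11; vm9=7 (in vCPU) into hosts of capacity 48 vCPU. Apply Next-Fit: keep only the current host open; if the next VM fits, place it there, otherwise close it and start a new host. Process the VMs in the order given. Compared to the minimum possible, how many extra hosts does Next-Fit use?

Next-Fit: [34] [36] [35] [31,8] [29,14] [11,7] → 6 hosts.
Total size 205 vCPU; any packing needs at least ⌈205/48⌉ = 5 hosts.
An optimal packing achieves that bound: [36,11] [35,8] [34,14] [31,7] [29] → 5 hosts.
Excess: 6 − 5 = 1.

1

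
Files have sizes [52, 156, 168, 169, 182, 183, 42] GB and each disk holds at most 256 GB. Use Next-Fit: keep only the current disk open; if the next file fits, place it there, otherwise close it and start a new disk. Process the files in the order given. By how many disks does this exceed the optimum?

0

Next-Fit: [52,156] [168] [169] [182] [183,42] → 5 disks.
5 files exceed 128 GB (half the capacity), and no two of those can share a disk, so at least 5 disks are needed.
So 5 is already optimal.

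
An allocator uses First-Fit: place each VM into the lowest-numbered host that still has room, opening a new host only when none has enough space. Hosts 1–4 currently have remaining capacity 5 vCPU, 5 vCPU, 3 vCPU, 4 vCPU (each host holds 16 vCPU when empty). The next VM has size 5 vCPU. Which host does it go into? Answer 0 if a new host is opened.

Hosts with room: host 1 (5 vCPU), host 2 (5 vCPU).
The first with room is host 1.

1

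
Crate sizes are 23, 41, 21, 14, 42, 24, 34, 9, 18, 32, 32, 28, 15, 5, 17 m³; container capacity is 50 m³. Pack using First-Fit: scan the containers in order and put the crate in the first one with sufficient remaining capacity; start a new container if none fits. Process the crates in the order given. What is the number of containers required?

Put 23 m³ in container 1; 27 m³ remain.
Put 41 m³ in container 2; 9 m³ remain.
Put 21 m³ in container 1; 6 m³ remain.
Put 14 m³ in container 3; 36 m³ remain.
Put 42 m³ in container 4; 8 m³ remain.
Put 24 m³ in container 3; 12 m³ remain.
Put 34 m³ in container 5; 16 m³ remain.
Put 9 m³ in container 2; 0 m³ remain.
Put 18 m³ in container 6; 32 m³ remain.
Put 32 m³ in container 6; 0 m³ remain.
Put 32 m³ in container 7; 18 m³ remain.
Put 28 m³ in container 8; 22 m³ remain.
Put 15 m³ in container 5; 1 m³ remain.
Put 5 m³ in container 1; 1 m³ remain.
Put 17 m³ in container 7; 1 m³ remain.

8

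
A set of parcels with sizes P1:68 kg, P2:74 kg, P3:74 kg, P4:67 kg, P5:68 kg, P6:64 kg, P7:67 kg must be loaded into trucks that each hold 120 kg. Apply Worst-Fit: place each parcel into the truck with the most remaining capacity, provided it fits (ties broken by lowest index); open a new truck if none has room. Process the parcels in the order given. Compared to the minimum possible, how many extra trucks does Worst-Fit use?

Worst-Fit: [68] [74] [74] [67] [68] [64] [67] → 7 trucks.
7 parcels exceed 60 kg (half the capacity), and no two of those can share a truck, so at least 7 trucks are needed.
So 7 is already optimal.

0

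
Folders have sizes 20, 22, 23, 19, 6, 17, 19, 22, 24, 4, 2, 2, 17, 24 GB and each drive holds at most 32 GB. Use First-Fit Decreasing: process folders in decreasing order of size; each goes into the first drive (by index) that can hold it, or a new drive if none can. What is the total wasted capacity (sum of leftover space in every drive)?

99

Sorted descending: 24, 24, 23, 22, 22, 20, 19, 19, 17, 17, 6, 4, 2, 2.
drive 1: place 24 GB, 8 GB left
drive 2: place 24 GB, 8 GB left
drive 3: place 23 GB, 9 GB left
drive 4: place 22 GB, 10 GB left
drive 5: place 22 GB, 10 GB left
drive 6: place 20 GB, 12 GB left
drive 7: place 19 GB, 13 GB left
drive 8: place 19 GB, 13 GB left
drive 9: place 17 GB, 15 GB left
drive 10: place 17 GB, 15 GB left
drive 1: place 6 GB, 2 GB left
drive 2: place 4 GB, 4 GB left
drive 1: place 2 GB, 0 GB left
drive 2: place 2 GB, 2 GB left
10 drives × 32 GB = 320 GB; used 221 GB; unused 99 GB.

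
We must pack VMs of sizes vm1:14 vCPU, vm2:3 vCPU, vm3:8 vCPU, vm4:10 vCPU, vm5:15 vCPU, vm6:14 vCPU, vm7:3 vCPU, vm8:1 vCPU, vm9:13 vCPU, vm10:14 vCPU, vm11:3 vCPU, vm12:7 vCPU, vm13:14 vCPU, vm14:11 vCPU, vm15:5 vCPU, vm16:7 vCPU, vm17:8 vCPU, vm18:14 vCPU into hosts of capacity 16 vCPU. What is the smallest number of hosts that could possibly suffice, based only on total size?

Total size = 14 + 3 + 8 + 10 + 15 + 14 + 3 + 1 + 13 + 14 + 3 + 7 + 14 + 11 + 5 + 7 + 8 + 14 = 164 vCPU.
⌈164 / 16⌉ = 11.

11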